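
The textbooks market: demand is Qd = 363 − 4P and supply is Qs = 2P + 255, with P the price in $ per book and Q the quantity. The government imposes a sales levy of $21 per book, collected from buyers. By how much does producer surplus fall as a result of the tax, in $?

Producer surplus falls by $3878.

Without the tax, 363 − 4P = 2P + 255 gives 6P = 108, so P* = $18 and Q* = 291.
With the tax collected from buyers, demand (in seller-price terms) shifts: Qd = 363 − 4(P + 21).
Solving gives Q = 263 with buyers paying $25 and sellers receiving $4 (the $21 wedge).
ΔPS is the trapezoid between Q = 263 and Q = 291 of height $14: ½ · (291 + 263) · 14 = $3878.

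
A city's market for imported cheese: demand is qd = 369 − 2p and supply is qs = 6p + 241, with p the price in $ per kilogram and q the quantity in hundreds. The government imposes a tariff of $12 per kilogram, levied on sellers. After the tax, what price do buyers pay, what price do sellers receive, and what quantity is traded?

Without the tax, 369 − 2p = 6p + 241 gives 8p = 128, so p* = $16 and q* = 337.
With the tax collected from sellers, supply shifts: qs = 6(p − 12) + 241.
New equilibrium: buyers pay $25, sellers receive $13, q = 319. (Wedge: pb − ps = 12.)

Buyers pay $25; sellers receive $13; quantity = 319.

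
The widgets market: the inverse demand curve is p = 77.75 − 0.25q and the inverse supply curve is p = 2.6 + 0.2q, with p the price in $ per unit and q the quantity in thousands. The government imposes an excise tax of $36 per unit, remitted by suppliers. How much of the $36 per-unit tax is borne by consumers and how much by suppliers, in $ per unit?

Consumers bear $20 per unit; suppliers bear $16 per unit.

Rewrite in direct form: qd = 311 − 4p and qs = 5p − 13.
Before the tax: set 311 − 4p = 5p − 13 → p* = $36, q* = 167.
With the tax collected from suppliers, supply shifts: qs = 5(p − 36) − 13.
New equilibrium: consumers pay $56, suppliers receive $20, q = 87. (Wedge: pb − ps = 36.)
Burden on consumers: $20; on suppliers: $16. (They sum to $36.)
The less price-elastic side of the market bears the larger share of a per-unit tax.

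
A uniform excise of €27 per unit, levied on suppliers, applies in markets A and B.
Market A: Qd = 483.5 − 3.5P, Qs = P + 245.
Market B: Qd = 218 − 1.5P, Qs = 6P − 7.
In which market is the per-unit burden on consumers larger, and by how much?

Market A: pre-tax P* = €53, Q* = 298; post-tax Q = 277; per-unit burden on consumers = €6.
Market B: pre-tax P* = €30, Q* = 173; post-tax Q = 140.6; per-unit burden on consumers = €21.6.
Difference: €6 vs €21.6 → market B is larger by €15.6.

Market B, by €15.6.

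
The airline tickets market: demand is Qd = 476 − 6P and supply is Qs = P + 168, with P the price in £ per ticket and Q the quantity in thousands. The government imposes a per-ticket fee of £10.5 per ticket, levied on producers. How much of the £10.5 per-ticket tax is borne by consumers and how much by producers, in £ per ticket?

Before the tax: set 476 − 6P = P + 168 → P* = £44, Q* = 212.
With the tax collected from producers, supply shifts: Qs = (P − 10.5) + 168.
Solving gives Q = 203 with consumers paying £45.5 and producers receiving £35 (the £10.5 wedge).
Burden on consumers: £1.5; on producers: £9. (They sum to £10.5.)

Consumers bear £1.5 per ticket; producers bear £9 per ticket.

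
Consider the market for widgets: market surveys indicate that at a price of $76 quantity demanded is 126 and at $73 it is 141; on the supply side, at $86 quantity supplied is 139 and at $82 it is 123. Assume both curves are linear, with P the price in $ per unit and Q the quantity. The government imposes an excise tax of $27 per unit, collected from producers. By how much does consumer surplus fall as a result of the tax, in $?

Consumer surplus falls by $972.

Demand slope: (141 − 126)/(73 − 76) = -5, so Qd = 506 − 5P.
Supply slope: (123 − 139)/(82 − 86) = 4, so Qs = 4P − 205.
Before the tax: set 506 − 5P = 4P − 205 → P* = $79, Q* = 111.
With the tax collected from producers, supply shifts: Qs = 4(P − 27) − 205.
Solving gives Q = 51 with buyers paying $91 and producers receiving $64 (the $27 wedge).
ΔCS is the trapezoid between Q = 51 and Q = 111 of height $12: ½ · (111 + 51) · 12 = $972.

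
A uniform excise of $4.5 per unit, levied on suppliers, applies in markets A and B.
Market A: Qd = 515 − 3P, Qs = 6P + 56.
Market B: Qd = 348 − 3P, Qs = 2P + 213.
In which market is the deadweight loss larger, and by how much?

Market A, by $8.1.

Market A: pre-tax P* = $51, Q* = 362; post-tax Q = 353; deadweight loss = $20.25.
Market B: pre-tax P* = $27, Q* = 267; post-tax Q = 261.6; deadweight loss = $12.15.
Difference: $20.25 vs $12.15 → market A is larger by $8.1.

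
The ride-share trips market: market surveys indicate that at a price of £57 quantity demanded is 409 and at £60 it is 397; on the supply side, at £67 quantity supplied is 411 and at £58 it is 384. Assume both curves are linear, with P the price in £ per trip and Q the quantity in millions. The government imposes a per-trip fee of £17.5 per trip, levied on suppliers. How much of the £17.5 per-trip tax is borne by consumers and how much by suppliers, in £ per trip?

Demand slope: (397 − 409)/(60 − 57) = -4, so Qd = 637 − 4P.
Supply slope: (384 − 411)/(58 − 67) = 3, so Qs = 3P + 210.
Before the tax: set 637 − 4P = 3P + 210 → P* = £61, Q* = 393.
With the tax collected from suppliers, supply shifts: Qs = 3(P − 17.5) + 210.
Solving gives Q = 363 with consumers paying £68.5 and suppliers receiving £51 (the £17.5 wedge).
Burden on consumers: £7.5; on suppliers: £10. (They sum to £17.5.)
The less price-elastic side of the market bears the larger share of a per-unit tax.

Consumers bear £7.5 per trip; suppliers bear £10 per trip.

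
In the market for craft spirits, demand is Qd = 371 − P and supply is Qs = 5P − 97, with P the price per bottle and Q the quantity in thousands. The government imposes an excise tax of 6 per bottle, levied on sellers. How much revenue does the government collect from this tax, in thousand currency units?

Before the tax: set 371 − P = 5P − 97 → P* = 78, Q* = 293.
With the tax collected from sellers, supply shifts: Qs = 5(P − 6) − 97.
New equilibrium: consumers pay 83, sellers receive 77, Q = 288. (Wedge: Pb − Ps = 6.)
Revenue = t · Q = 6 · 288 = 1728.

Tax revenue = 1728 thousand.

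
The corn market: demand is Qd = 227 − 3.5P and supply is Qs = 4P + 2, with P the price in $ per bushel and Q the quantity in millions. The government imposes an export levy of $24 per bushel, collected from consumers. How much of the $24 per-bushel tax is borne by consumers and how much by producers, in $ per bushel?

Consumers bear $12.8 per bushel; producers bear $11.2 per bushel.

Before the tax: set 227 − 3.5P = 4P + 2 → P* = $30, Q* = 122.
With the tax collected from consumers, demand (in seller-price terms) shifts: Qd = 227 − 3.5(P + 24).
Solving gives Q = 77.2 with consumers paying $42.8 and producers receiving $18.8 (the $24 wedge).
Burden on consumers: $12.8; on producers: $11.2. (They sum to $24.)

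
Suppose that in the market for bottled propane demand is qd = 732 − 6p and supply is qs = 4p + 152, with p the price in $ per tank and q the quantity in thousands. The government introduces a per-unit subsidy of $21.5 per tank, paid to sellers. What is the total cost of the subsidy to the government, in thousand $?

Before the subsidy: set 732 − 6p = 4p + 152 → p* = $58, q* = 384.
With a per-unit subsidy paid to sellers, each receives p + 21.5 per unit sold, so supply becomes qs = 4(p + 21.5) + 152.
Solving gives q = 435.6 with consumers paying $49.4 and sellers receiving $70.9 (the $21.5 wedge).
Outlay = t · Q = 21.5 · 435.6 = $9365.4.

Government outlay = $9365.4 thousand.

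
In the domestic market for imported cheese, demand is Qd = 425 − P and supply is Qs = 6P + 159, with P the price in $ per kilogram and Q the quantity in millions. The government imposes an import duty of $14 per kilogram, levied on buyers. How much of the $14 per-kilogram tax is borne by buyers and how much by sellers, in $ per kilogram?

Before the tax: set 425 − P = 6P + 159 → P* = $38, Q* = 387.
With the tax collected from buyers, demand (in seller-price terms) shifts: Qd = 425 − (P + 14).
New equilibrium: buyers pay $50, sellers receive $36, Q = 375. (Wedge: Pb − Ps = 14.)
Burden on buyers: $12; on sellers: $2. (They sum to $14.)
The less price-elastic side of the market bears the larger share of a per-unit tax.

Buyers bear $12 per kilogram; sellers bear $2 per kilogram.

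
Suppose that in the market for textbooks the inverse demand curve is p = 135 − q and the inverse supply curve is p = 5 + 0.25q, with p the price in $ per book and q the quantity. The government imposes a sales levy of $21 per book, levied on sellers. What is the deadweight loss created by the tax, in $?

Inverting to q(p) form: qd = 135 − p; qs = 4p − 20.
Before the tax: set 135 − p = 4p − 20 → p* = $31, q* = 104.
With the tax collected from sellers, supply shifts: qs = 4(p − 21) − 20.
Solving gives q = 87.2 with consumers paying $47.8 and sellers receiving $26.8 (the $21 wedge).
Quantity falls by |ΔQ| = |104 − 87.2| = 16.8.
DWL = ½ · t · |ΔQ| = ½ · 21 · 16.8 = $176.4.

Deadweight loss = $176.4.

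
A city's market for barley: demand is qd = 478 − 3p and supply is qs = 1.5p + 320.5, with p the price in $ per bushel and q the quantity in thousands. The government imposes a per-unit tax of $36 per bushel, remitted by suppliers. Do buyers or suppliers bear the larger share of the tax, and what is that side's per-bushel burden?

Suppliers bear the larger share: $24 per bushel.

Before the tax: set 478 − 3p = 1.5p + 320.5 → p* = $35, q* = 373.
With the tax collected from suppliers, supply shifts: qs = 1.5(p − 36) + 320.5.
Solving gives q = 337 with buyers paying $47 and suppliers receiving $11 (the $36 wedge).
Per-bushel burden: buyers $12, suppliers $24.
Suppliers take the larger share because supply is less price-elastic here (demand slope 3 vs supply slope 1.5).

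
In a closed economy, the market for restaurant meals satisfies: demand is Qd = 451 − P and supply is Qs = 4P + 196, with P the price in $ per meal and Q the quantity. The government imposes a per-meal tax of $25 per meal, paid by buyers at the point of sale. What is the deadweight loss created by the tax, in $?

Deadweight loss = $250.

Without the tax, 451 − P = 4P + 196 gives 5P = 255, so P* = $51 and Q* = 400.
With the tax collected from buyers, demand (in seller-price terms) shifts: Qd = 451 − (P + 25).
New equilibrium: buyers pay $71, suppliers receive $46, Q = 380. (Wedge: Pb − Ps = 25.)
Quantity falls by |ΔQ| = |400 − 380| = 20.
DWL = ½ · t · |ΔQ| = ½ · 25 · 20 = $250.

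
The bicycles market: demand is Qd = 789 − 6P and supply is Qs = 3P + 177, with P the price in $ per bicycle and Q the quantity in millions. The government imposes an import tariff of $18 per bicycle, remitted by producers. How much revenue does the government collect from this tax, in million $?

Without the tax, 789 − 6P = 3P + 177 gives 9P = 612, so P* = $68 and Q* = 381.
With the tax collected from producers, supply shifts: Qs = 3(P − 18) + 177.
New equilibrium: consumers pay $74, producers receive $56, Q = 345. (Wedge: Pb − Ps = 18.)
Revenue = t · Q = 18 · 345 = $6210.

Tax revenue = $6210 million.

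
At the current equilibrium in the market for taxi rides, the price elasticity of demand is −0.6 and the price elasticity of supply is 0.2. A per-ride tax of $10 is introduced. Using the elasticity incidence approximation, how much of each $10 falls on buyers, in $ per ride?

Incidence ratio: buyers' share ≈ εs / (εs + |εd|) = 0.2 / (0.2 + 0.6) = 0.25.
So buyers bear ≈ 0.25 × $10 = $2.5; producers bear $7.5.

Buyers bear ≈ $2.5 per ride.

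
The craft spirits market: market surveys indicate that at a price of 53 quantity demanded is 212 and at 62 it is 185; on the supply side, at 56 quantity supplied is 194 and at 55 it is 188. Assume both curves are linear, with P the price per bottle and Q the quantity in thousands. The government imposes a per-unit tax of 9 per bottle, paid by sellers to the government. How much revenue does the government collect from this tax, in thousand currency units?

Tax revenue = 1638 thousand.

Demand slope: (185 − 212)/(62 − 53) = -3, so Qd = 371 − 3P.
Supply slope: (188 − 194)/(55 − 56) = 6, so Qs = 6P − 142.
Without the tax, 371 − 3P = 6P − 142 gives 9P = 513, so P* = 57 and Q* = 200.
With the tax collected from sellers, supply shifts: Qs = 6(P − 9) − 142.
Solving gives Q = 182 with buyers paying 63 and sellers receiving 54 (the 9 wedge).
Revenue = t · Q = 9 · 182 = 1638.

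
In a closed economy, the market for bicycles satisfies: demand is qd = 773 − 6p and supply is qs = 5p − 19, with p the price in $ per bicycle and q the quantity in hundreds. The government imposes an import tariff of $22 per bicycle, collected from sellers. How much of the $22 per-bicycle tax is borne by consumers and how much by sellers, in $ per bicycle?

Consumers bear $10 per bicycle; sellers bear $12 per bicycle.

Without the tax, 773 − 6p = 5p − 19 gives 11p = 792, so p* = $72 and q* = 341.
With the tax collected from sellers, supply shifts: qs = 5(p − 22) − 19.
Solving gives q = 281 with consumers paying $82 and sellers receiving $60 (the $22 wedge).
Burden on consumers: $10; on sellers: $12. (They sum to $22.)
The less price-elastic side of the market bears the larger share of a per-unit tax.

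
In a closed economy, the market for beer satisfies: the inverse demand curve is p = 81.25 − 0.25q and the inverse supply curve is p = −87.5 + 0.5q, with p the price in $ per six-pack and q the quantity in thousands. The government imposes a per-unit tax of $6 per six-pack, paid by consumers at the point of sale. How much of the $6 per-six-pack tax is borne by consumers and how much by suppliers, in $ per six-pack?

Rewrite in direct form: qd = 325 − 4p and qs = 2p + 175.
Before the tax: set 325 − 4p = 2p + 175 → p* = $25, q* = 225.
With the tax collected from consumers, demand (in seller-price terms) shifts: qd = 325 − 4(p + 6).
Solving gives q = 217 with consumers paying $27 and suppliers receiving $21 (the $6 wedge).
Burden on consumers: $2; on suppliers: $4. (They sum to $6.)
The less price-elastic side of the market bears the larger share of a per-unit tax.

Consumers bear $2 per six-pack; suppliers bear $4 per six-pack.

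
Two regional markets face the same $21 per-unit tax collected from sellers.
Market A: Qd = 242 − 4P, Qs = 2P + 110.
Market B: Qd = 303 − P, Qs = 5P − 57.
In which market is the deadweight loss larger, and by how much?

Market A, by $110.25.

Market A: pre-tax P* = $22, Q* = 154; post-tax Q = 126; deadweight loss = $294.
Market B: pre-tax P* = $60, Q* = 243; post-tax Q = 225.5; deadweight loss = $183.75.
Difference: $294 vs $183.75 → market A is larger by $110.25.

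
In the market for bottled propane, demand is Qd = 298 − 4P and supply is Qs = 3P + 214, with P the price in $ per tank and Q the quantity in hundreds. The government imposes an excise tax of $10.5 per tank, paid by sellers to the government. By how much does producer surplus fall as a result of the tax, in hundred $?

Producer surplus falls by $1446 hundred.

Before the tax: set 298 − 4P = 3P + 214 → P* = $12, Q* = 250.
With the tax collected from sellers, supply shifts: Qs = 3(P − 10.5) + 214.
Solving gives Q = 232 with consumers paying $16.5 and sellers receiving $6 (the $10.5 wedge).
ΔPS is the trapezoid between Q = 232 and Q = 250 of height $6: ½ · (250 + 232) · 6 = $1446.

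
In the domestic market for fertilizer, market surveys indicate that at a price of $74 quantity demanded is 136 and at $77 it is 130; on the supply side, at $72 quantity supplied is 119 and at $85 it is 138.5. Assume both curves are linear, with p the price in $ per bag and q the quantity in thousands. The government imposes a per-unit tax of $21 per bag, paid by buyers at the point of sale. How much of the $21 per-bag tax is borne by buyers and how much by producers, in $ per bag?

Buyers bear $9 per bag; producers bear $12 per bag.

Demand slope: (130 − 136)/(77 − 74) = -2, so qd = 284 − 2p.
Supply slope: (138.5 − 119)/(85 − 72) = 1.5, so qs = 1.5p + 11.
Without the tax, 284 − 2p = 1.5p + 11 gives 3.5p = 273, so p* = $78 and q* = 128.
With the tax collected from buyers, demand (in seller-price terms) shifts: qd = 284 − 2(p + 21).
Solving gives q = 110 with buyers paying $87 and producers receiving $66 (the $21 wedge).
Burden on buyers: $9; on producers: $12. (They sum to $21.)
The less price-elastic side of the market bears the larger share of a per-unit tax.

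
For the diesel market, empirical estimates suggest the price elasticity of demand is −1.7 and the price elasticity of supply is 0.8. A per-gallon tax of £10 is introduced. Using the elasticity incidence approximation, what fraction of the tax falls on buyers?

Incidence ratio: buyers' share ≈ εs / (εs + |εd|) = 0.8 / (0.8 + 1.7) = 0.32.
Supply is the less elastic side, so buyers bear the smaller share.

Buyers' share ≈ 0.32.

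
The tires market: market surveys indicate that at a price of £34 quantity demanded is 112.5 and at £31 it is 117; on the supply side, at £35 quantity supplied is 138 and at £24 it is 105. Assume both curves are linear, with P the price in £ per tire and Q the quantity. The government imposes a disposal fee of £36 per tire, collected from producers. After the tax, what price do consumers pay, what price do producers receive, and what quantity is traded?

Consumers pay £53; producers receive £17; quantity = 84.

Demand slope: (117 − 112.5)/(31 − 34) = -1.5, so Qd = 163.5 − 1.5P.
Supply slope: (105 − 138)/(24 − 35) = 3, so Qs = 3P + 33.
Without the tax, 163.5 − 1.5P = 3P + 33 gives 4.5P = 130.5, so P* = £29 and Q* = 120.
With the tax collected from producers, supply shifts: Qs = 3(P − 36) + 33.
New equilibrium: consumers pay £53, producers receive £17, Q = 84. (Wedge: Pb − Ps = 36.)
The less price-elastic side of the market bears the larger share of a per-unit tax.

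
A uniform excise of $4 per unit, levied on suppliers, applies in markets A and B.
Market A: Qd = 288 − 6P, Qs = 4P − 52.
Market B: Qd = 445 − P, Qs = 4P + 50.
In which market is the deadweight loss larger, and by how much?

Market A, by $12.8.

Market A: pre-tax P* = $34, Q* = 84; post-tax Q = 74.4; deadweight loss = $19.2.
Market B: pre-tax P* = $79, Q* = 366; post-tax Q = 362.8; deadweight loss = $6.4.
Difference: $19.2 vs $6.4 → market A is larger by $12.8.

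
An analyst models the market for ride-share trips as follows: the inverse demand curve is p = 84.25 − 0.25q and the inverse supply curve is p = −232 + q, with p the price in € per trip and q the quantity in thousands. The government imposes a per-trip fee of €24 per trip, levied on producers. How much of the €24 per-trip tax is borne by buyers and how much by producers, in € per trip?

Rewrite in direct form: qd = 337 − 4p and qs = p + 232.
Before the tax: set 337 − 4p = p + 232 → p* = €21, q* = 253.
With the tax collected from producers, supply shifts: qs = (p − 24) + 232.
New equilibrium: buyers pay €25.8, producers receive €1.8, q = 233.8. (Wedge: pb − ps = 24.)
Burden on buyers: €4.8; on producers: €19.2. (They sum to €24.)
The less price-elastic side of the market bears the larger share of a per-unit tax.

Buyers bear €4.8 per trip; producers bear €19.2 per trip.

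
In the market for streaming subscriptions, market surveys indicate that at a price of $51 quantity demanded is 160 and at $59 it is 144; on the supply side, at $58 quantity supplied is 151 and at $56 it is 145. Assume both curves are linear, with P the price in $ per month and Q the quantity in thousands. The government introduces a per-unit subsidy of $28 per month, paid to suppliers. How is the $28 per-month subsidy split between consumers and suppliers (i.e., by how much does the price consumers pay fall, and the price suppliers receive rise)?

Demand slope: (144 − 160)/(59 − 51) = -2, so Qd = 262 − 2P.
Supply slope: (145 − 151)/(56 − 58) = 3, so Qs = 3P − 23.
Before the subsidy: set 262 − 2P = 3P − 23 → P* = $57, Q* = 148.
With a per-unit subsidy paid to suppliers, each receives P + 28 per unit sold, so supply becomes Qs = 3(P + 28) − 23.
Solving gives Q = 181.6 with consumers paying $40.2 and suppliers receiving $68.2 (the $28 wedge).
Gain to consumers: $16.8; to suppliers: $11.2. (They sum to $28.)

Consumers gain $16.8 per month; suppliers gain $11.2 per month.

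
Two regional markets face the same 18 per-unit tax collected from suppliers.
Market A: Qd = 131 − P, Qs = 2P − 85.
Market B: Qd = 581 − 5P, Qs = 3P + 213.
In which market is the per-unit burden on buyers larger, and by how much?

Market A: pre-tax P* = 72, Q* = 59; post-tax Q = 47; per-unit burden on buyers = 12.
Market B: pre-tax P* = 46, Q* = 351; post-tax Q = 317.25; per-unit burden on buyers = 6.75.
Difference: 12 vs 6.75 → market A is larger by 5.25.

Market A, by 5.25.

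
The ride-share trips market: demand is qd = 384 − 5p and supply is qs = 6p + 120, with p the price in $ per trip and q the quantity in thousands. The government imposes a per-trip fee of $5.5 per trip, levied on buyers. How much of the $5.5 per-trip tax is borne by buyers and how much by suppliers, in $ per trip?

Before the tax: set 384 − 5p = 6p + 120 → p* = $24, q* = 264.
With the tax collected from buyers, demand (in seller-price terms) shifts: qd = 384 − 5(p + 5.5).
New equilibrium: buyers pay $27, suppliers receive $21.5, q = 249. (Wedge: pb − ps = 5.5.)
Burden on buyers: $3; on suppliers: $2.5. (They sum to $5.5.)

Buyers bear $3 per trip; suppliers bear $2.5 per trip.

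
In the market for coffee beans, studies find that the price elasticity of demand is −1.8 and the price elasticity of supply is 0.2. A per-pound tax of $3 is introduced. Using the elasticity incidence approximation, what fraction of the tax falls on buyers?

Buyers' share ≈ 0.1.

Incidence ratio: buyers' share ≈ εs / (εs + |εd|) = 0.2 / (0.2 + 1.8) = 0.1.
Supply is the less elastic side, so buyers bear the smaller share.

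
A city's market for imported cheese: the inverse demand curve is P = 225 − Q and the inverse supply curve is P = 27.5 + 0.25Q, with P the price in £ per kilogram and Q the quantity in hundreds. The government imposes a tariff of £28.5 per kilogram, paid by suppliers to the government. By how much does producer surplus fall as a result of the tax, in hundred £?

Rewrite in direct form: Qd = 225 − P and Qs = 4P − 110.
Before the tax: set 225 − P = 4P − 110 → P* = £67, Q* = 158.
With the tax collected from suppliers, supply shifts: Qs = 4(P − 28.5) − 110.
Solving gives Q = 135.2 with buyers paying £89.8 and suppliers receiving £61.3 (the £28.5 wedge).
ΔPS is the trapezoid between Q = 135.2 and Q = 158 of height £5.7: ½ · (158 + 135.2) · 5.7 = £835.62.

Producer surplus falls by £835.62 hundred.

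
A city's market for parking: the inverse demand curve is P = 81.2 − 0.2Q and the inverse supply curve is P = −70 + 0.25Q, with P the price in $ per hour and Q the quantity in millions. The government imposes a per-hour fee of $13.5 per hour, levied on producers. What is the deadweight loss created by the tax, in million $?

Inverting to Q(P) form: Qd = 406 − 5P; Qs = 4P + 280.
Before the tax: set 406 − 5P = 4P + 280 → P* = $14, Q* = 336.
With the tax collected from producers, supply shifts: Qs = 4(P − 13.5) + 280.
New equilibrium: buyers pay $20, producers receive $6.5, Q = 306. (Wedge: Pb − Ps = 13.5.)
Quantity falls by |ΔQ| = |336 − 306| = 30.
DWL = ½ · t · |ΔQ| = ½ · 13.5 · 30 = $202.5.

Deadweight loss = $202.5 million.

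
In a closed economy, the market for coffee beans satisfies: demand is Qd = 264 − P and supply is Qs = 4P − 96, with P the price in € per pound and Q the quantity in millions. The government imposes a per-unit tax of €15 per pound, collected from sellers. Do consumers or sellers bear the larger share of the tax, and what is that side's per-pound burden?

Consumers bear the larger share: €12 per pound.

Without the tax, 264 − P = 4P − 96 gives 5P = 360, so P* = €72 and Q* = 192.
With the tax collected from sellers, supply shifts: Qs = 4(P − 15) − 96.
New equilibrium: consumers pay €84, sellers receive €69, Q = 180. (Wedge: Pb − Ps = 15.)
Per-pound burden: consumers €12, sellers €3.
Consumers take the larger share because demand is less price-elastic here (demand slope 1 vs supply slope 4).
The less price-elastic side of the market bears the larger share of a per-unit tax.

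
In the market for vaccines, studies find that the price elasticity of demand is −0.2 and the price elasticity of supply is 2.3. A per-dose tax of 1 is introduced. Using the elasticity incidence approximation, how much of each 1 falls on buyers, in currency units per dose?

Incidence ratio: buyers' share ≈ εs / (εs + |εd|) = 2.3 / (2.3 + 0.2) = 0.92.
So buyers bear ≈ 0.92 × 1 = 0.92; producers bear 0.08.

Buyers bear ≈ 0.92 per dose.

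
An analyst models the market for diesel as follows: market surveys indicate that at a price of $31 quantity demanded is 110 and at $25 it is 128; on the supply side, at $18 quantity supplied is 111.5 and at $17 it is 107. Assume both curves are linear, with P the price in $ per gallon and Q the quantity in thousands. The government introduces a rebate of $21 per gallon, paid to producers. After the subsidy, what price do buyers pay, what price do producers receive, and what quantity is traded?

Demand slope: (128 − 110)/(25 − 31) = -3, so Qd = 203 − 3P.
Supply slope: (107 − 111.5)/(17 − 18) = 4.5, so Qs = 4.5P + 30.5.
Before the subsidy: set 203 − 3P = 4.5P + 30.5 → P* = $23, Q* = 134.
With a per-unit subsidy paid to producers, each receives P + 21 per unit sold, so supply becomes Qs = 4.5(P + 21) + 30.5.
Solving gives Q = 171.8 with buyers paying $10.4 and producers receiving $31.4 (the $21 wedge).

Buyers pay $10.4; producers receive $31.4; quantity = 171.8.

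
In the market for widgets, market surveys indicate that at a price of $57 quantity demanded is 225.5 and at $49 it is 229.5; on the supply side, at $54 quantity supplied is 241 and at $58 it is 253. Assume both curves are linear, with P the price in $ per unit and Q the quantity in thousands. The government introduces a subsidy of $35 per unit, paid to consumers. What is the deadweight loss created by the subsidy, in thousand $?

Deadweight loss = $262.5 thousand.

Demand slope: (229.5 − 225.5)/(49 − 57) = -0.5, so Qd = 254 − 0.5P.
Supply slope: (253 − 241)/(58 − 54) = 3, so Qs = 3P + 79.
Before the subsidy: set 254 − 0.5P = 3P + 79 → P* = $50, Q* = 229.
With a per-unit subsidy paid to consumers, each effectively pays P − 35, so demand becomes Qd = 254 − 0.5(P − 35).
New equilibrium: consumers pay $20, suppliers receive $55, Q = 244. (Wedge: Pb − Ps = −35.)
Quantity rises by |ΔQ| = |229 − 244| = 15.
DWL = ½ · t · |ΔQ| = ½ · 35 · 15 = $262.5.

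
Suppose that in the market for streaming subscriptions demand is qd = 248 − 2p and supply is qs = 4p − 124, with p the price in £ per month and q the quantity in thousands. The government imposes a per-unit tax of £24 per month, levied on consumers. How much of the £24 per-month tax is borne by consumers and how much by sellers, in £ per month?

Before the tax: set 248 − 2p = 4p − 124 → p* = £62, q* = 124.
With the tax collected from consumers, demand (in seller-price terms) shifts: qd = 248 − 2(p + 24).
Solving gives q = 92 with consumers paying £78 and sellers receiving £54 (the £24 wedge).
Burden on consumers: £16; on sellers: £8. (They sum to £24.)
The less price-elastic side of the market bears the larger share of a per-unit tax.

Consumers bear £16 per month; sellers bear £8 per month.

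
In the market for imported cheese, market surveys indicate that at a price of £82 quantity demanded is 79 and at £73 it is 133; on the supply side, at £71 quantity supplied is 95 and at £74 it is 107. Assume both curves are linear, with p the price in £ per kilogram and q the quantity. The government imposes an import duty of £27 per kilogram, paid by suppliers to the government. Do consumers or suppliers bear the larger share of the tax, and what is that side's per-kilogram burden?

Demand slope: (133 − 79)/(73 − 82) = -6, so qd = 571 − 6p.
Supply slope: (107 − 95)/(74 − 71) = 4, so qs = 4p − 189.
Before the tax: set 571 − 6p = 4p − 189 → p* = £76, q* = 115.
With the tax collected from suppliers, supply shifts: qs = 4(p − 27) − 189.
New equilibrium: consumers pay £86.8, suppliers receive £59.8, q = 50.2. (Wedge: pb − ps = 27.)
Per-kilogram burden: consumers £10.8, suppliers £16.2.
Suppliers take the larger share because supply is less price-elastic here (demand slope 6 vs supply slope 4).

Suppliers bear the larger share: £16.2 per kilogram.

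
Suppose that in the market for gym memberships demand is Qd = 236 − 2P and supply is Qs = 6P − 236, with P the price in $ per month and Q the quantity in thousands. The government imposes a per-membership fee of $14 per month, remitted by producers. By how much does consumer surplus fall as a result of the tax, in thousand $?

Consumer surplus falls by $1128.75 thousand.

Without the tax, 236 − 2P = 6P − 236 gives 8P = 472, so P* = $59 and Q* = 118.
With the tax collected from producers, supply shifts: Qs = 6(P − 14) − 236.
New equilibrium: consumers pay $69.5, producers receive $55.5, Q = 97. (Wedge: Pb − Ps = 14.)
ΔCS is the trapezoid between Q = 97 and Q = 118 of height $10.5: ½ · (118 + 97) · 10.5 = $1128.75.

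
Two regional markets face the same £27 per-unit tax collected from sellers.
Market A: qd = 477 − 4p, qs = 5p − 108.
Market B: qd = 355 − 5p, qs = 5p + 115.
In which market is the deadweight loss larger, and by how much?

Market B, by £101.25.

Market A: pre-tax p* = £65, q* = 217; post-tax q = 157; deadweight loss = £810.
Market B: pre-tax p* = £24, q* = 235; post-tax q = 167.5; deadweight loss = £911.25.
Difference: £810 vs £911.25 → market B is larger by £101.25.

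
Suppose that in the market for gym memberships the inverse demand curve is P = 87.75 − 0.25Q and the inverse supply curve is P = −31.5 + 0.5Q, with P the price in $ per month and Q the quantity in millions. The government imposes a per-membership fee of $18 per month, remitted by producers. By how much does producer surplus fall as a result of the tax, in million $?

Producer surplus falls by $1764 million.

Rewrite in direct form: Qd = 351 − 4P and Qs = 2P + 63.
Before the tax: set 351 − 4P = 2P + 63 → P* = $48, Q* = 159.
With the tax collected from producers, supply shifts: Qs = 2(P − 18) + 63.
Solving gives Q = 135 with consumers paying $54 and producers receiving $36 (the $18 wedge).
ΔPS is the trapezoid between Q = 135 and Q = 159 of height $12: ½ · (159 + 135) · 12 = $1764.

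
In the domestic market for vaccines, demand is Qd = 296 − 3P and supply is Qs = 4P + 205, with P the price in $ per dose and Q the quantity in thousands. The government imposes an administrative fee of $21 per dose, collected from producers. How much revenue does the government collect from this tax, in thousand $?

Tax revenue = $4641 thousand.

Without the tax, 296 − 3P = 4P + 205 gives 7P = 91, so P* = $13 and Q* = 257.
With the tax collected from producers, supply shifts: Qs = 4(P − 21) + 205.
Solving gives Q = 221 with buyers paying $25 and producers receiving $4 (the $21 wedge).
Revenue = t · Q = 21 · 221 = $4641.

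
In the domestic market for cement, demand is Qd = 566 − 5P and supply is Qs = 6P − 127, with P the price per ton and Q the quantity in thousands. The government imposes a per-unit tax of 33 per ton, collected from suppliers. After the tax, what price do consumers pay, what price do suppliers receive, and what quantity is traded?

Consumers pay 81; suppliers receive 48; quantity = 161.

Without the tax, 566 − 5P = 6P − 127 gives 11P = 693, so P* = 63 and Q* = 251.
With the tax collected from suppliers, supply shifts: Qs = 6(P − 33) − 127.
Solving gives Q = 161 with consumers paying 81 and suppliers receiving 48 (the 33 wedge).
The less price-elastic side of the market bears the larger share of a per-unit tax.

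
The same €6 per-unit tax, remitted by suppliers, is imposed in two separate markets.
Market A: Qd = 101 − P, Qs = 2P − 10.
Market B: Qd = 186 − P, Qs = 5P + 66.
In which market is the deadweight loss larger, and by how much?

Market B, by €3.

Market A: pre-tax P* = €37, Q* = 64; post-tax Q = 60; deadweight loss = €12.
Market B: pre-tax P* = €20, Q* = 166; post-tax Q = 161; deadweight loss = €15.
Difference: €12 vs €15 → market B is larger by €3.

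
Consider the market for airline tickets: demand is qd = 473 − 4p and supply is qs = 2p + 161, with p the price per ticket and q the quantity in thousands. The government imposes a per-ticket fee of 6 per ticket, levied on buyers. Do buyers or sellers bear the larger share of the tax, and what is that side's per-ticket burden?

Sellers bear the larger share: 4 per ticket.

Without the tax, 473 − 4p = 2p + 161 gives 6p = 312, so p* = 52 and q* = 265.
With the tax collected from buyers, demand (in seller-price terms) shifts: qd = 473 − 4(p + 6).
New equilibrium: buyers pay 54, sellers receive 48, q = 257. (Wedge: pb − ps = 6.)
Per-ticket burden: buyers 2, sellers 4.
Sellers take the larger share because supply is less price-elastic here (demand slope 4 vs supply slope 2).
The less price-elastic side of the market bears the larger share of a per-unit tax.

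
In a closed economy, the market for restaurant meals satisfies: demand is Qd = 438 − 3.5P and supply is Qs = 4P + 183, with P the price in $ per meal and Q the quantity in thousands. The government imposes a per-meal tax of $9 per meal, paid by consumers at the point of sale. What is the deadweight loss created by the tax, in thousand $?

Before the tax: set 438 − 3.5P = 4P + 183 → P* = $34, Q* = 319.
With the tax collected from consumers, demand (in seller-price terms) shifts: Qd = 438 − 3.5(P + 9).
Solving gives Q = 302.2 with consumers paying $38.8 and sellers receiving $29.8 (the $9 wedge).
Quantity falls by |ΔQ| = |319 − 302.2| = 16.8.
DWL = ½ · t · |ΔQ| = ½ · 9 · 16.8 = $75.6.

Deadweight loss = $75.6 thousand.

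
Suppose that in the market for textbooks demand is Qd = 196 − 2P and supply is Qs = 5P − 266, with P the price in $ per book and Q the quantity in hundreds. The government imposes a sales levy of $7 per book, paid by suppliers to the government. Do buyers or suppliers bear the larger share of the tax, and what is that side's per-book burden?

Before the tax: set 196 − 2P = 5P − 266 → P* = $66, Q* = 64.
With the tax collected from suppliers, supply shifts: Qs = 5(P − 7) − 266.
Solving gives Q = 54 with buyers paying $71 and suppliers receiving $64 (the $7 wedge).
Per-book burden: buyers $5, suppliers $2.
Buyers take the larger share because demand is less price-elastic here (demand slope 2 vs supply slope 5).

Buyers bear the larger share: $5 per book.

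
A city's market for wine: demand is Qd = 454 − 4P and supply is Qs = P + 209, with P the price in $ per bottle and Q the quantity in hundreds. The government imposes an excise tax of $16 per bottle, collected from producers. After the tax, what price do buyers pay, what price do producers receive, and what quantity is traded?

Before the tax: set 454 − 4P = P + 209 → P* = $49, Q* = 258.
With the tax collected from producers, supply shifts: Qs = (P − 16) + 209.
Solving gives Q = 245.2 with buyers paying $52.2 and producers receiving $36.2 (the $16 wedge).
The less price-elastic side of the market bears the larger share of a per-unit tax.

Buyers pay $52.2; producers receive $36.2; quantity = 245.2.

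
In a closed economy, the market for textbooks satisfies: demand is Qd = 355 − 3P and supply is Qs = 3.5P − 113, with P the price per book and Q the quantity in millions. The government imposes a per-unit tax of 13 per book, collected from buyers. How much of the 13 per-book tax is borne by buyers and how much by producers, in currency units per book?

Buyers bear 7 per book; producers bear 6 per book.

Before the tax: set 355 − 3P = 3.5P − 113 → P* = 72, Q* = 139.
With the tax collected from buyers, demand (in seller-price terms) shifts: Qd = 355 − 3(P + 13).
Solving gives Q = 118 with buyers paying 79 and producers receiving 66 (the 13 wedge).
Burden on buyers: 7; on producers: 6. (They sum to 13.)
The less price-elastic side of the market bears the larger share of a per-unit tax.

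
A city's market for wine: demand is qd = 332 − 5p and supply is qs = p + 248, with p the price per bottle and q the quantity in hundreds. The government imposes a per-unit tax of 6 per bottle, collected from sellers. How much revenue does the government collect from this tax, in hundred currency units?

Before the tax: set 332 − 5p = p + 248 → p* = 14, q* = 262.
With the tax collected from sellers, supply shifts: qs = (p − 6) + 248.
Solving gives q = 257 with buyers paying 15 and sellers receiving 9 (the 6 wedge).
Revenue = t · Q = 6 · 257 = 1542.

Tax revenue = 1542 hundred.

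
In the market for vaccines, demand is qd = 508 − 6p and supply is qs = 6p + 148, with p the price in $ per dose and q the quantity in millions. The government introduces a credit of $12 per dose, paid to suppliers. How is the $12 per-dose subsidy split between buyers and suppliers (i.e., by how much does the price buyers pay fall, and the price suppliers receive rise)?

Before the subsidy: set 508 − 6p = 6p + 148 → p* = $30, q* = 328.
With a per-unit subsidy paid to suppliers, each receives p + 12 per unit sold, so supply becomes qs = 6(p + 12) + 148.
New equilibrium: buyers pay $24, suppliers receive $36, q = 364. (Wedge: pb − ps = −12.)
Gain to buyers: $6; to suppliers: $6. (They sum to $12.)

Buyers gain $6 per dose; suppliers gain $6 per dose.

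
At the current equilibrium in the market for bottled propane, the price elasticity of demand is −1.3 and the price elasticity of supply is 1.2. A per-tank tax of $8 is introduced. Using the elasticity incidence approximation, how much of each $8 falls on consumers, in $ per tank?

Incidence ratio: consumers' share ≈ εs / (εs + |εd|) = 1.2 / (1.2 + 1.3) = 0.48.
So consumers bear ≈ 0.48 × $8 = $3.84; suppliers bear $4.16.

Consumers bear ≈ $3.84 per tank.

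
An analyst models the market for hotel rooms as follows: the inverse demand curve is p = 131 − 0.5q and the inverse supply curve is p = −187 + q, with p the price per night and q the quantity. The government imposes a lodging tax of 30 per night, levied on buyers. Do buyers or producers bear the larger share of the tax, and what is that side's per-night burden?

Inverting to q(p) form: qd = 262 − 2p; qs = p + 187.
Before the tax: set 262 − 2p = p + 187 → p* = 25, q* = 212.
With the tax collected from buyers, demand (in seller-price terms) shifts: qd = 262 − 2(p + 30).
Solving gives q = 192 with buyers paying 35 and producers receiving 5 (the 30 wedge).
Per-night burden: buyers 10, producers 20.
Producers take the larger share because supply is less price-elastic here (demand slope 2 vs supply slope 1).
The less price-elastic side of the market bears the larger share of a per-unit tax.

Producers bear the larger share: 20 per night.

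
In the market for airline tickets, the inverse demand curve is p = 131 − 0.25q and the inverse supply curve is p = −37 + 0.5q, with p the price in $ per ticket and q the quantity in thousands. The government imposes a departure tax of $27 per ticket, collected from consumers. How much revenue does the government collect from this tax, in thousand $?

Rewrite in direct form: qd = 524 − 4p and qs = 2p + 74.
Without the tax, 524 − 4p = 2p + 74 gives 6p = 450, so p* = $75 and q* = 224.
With the tax collected from consumers, demand (in seller-price terms) shifts: qd = 524 − 4(p + 27).
New equilibrium: consumers pay $84, suppliers receive $57, q = 188. (Wedge: pb − ps = 27.)
Revenue = t · Q = 27 · 188 = $5076.

Tax revenue = $5076 thousand.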